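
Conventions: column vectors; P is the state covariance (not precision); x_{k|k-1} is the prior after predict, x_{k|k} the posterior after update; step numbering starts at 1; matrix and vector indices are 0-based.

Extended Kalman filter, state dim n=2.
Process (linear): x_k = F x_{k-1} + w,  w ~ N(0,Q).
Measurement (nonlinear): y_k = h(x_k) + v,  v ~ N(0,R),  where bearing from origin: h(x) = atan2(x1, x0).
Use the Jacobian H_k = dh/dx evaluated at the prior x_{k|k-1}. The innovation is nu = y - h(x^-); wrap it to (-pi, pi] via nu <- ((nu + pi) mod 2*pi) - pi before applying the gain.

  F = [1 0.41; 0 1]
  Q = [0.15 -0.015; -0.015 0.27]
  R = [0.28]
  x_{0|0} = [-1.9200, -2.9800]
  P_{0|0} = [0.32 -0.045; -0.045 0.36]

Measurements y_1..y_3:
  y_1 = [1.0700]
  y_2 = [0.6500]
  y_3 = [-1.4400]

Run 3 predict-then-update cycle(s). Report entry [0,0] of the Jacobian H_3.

step 1: x^-=[-3.1418, -2.9800]  P^-=[0.4936 0.0876; 0.0876 0.6300]  H_jac=[0.1589 -0.1676]  S=[0.3055]  K=[0.2087; -0.3000]  nu=[-2.8306]  x^+=[-3.7327, -2.1309]  P^+=[0.4803 0.1067; 0.1067 0.6025]
step 2: x^-=[-4.6063, -2.1309]  P^-=[0.8191 0.3388; 0.3388 0.8725]  H_jac=[0.0827 -0.1788]  S=[0.3035]  K=[0.0237; -0.4218]  nu=[-2.9249]  x^+=[-4.6756, -0.8973]  P^+=[0.8189 0.3418; 0.3418 0.8185]
step 3: x^-=[-5.0435, -0.8973]  P^-=[1.3868 0.6624; 0.6624 1.0885]  H_jac=[0.0342 -0.1922]  S=[0.3131]  K=[-0.2551; -0.5958]  nu=[1.5255]  x^+=[-5.4327, -1.8062]  P^+=[1.3664 0.6148; 0.6148 0.9774]

H_jac[0,0] = 0.0342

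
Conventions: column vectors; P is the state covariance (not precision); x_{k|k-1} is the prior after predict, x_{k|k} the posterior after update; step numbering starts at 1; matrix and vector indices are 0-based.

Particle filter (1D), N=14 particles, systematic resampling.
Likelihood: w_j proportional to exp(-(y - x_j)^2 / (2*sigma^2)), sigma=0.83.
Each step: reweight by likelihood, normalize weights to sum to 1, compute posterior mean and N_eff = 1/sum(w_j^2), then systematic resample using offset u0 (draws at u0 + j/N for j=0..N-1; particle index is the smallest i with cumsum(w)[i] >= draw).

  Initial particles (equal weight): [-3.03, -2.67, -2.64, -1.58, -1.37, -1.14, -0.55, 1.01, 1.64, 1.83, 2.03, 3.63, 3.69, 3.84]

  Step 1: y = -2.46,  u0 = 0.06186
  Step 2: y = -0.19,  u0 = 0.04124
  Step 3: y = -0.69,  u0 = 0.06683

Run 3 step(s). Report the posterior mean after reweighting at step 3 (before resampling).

step 1: w=[0.1936, 0.2373, 0.2394, 0.1397, 0.1035, 0.0692, 0.0174, 0.0000, 0.0000, 0.0000, 0.0000, 0.0000, 0.0000, 0.0000]  mean=-2.3030  Neff=5.3649  idx=[0, 0, 1, 1, 1, 1, 2, 2, 2, 3, 3, 4, 5, 6]
step 2: w=[0.0012, 0.0012, 0.0048, 0.0048, 0.0048, 0.0048, 0.0054, 0.0054, 0.0054, 0.1035, 0.1035, 0.1532, 0.2186, 0.3831]  mean=-1.0988  Neff=4.1727  idx=[9, 9, 10, 11, 11, 12, 12, 12, 12, 13, 13, 13, 13, 13]
step 3: w=[0.0489, 0.0489, 0.0489, 0.0622, 0.0622, 0.0751, 0.0751, 0.0751, 0.0751, 0.0857, 0.0857, 0.0857, 0.0857, 0.0857]  mean=-0.9803  Neff=13.4783  idx=[1, 2, 4, 5, 6, 7, 7, 8, 9, 10, 11, 12, 13, 13]

post_mean = -0.9803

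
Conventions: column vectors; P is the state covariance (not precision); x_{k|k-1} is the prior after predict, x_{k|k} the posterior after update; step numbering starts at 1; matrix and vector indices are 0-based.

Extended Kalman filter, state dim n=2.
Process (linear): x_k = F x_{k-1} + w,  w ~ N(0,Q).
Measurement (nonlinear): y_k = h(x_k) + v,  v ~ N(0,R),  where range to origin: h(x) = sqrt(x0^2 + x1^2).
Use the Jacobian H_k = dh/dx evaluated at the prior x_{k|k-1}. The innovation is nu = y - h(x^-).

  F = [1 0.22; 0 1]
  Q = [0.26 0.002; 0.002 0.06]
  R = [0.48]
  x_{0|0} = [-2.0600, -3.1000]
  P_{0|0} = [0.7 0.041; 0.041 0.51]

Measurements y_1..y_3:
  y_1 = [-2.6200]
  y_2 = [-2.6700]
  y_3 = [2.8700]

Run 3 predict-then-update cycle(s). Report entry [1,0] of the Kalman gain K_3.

K[1,0] = -0.0690

step 1: x^-=[-2.7420, -3.1000]  P^-=[1.0027 0.1552; 0.1552 0.5700]  H_jac=[-0.6625 -0.7490]  S=[1.3940]  K=[-0.5600; -0.3800]  nu=[-6.7587]  x^+=[1.0426, -0.5314]  P^+=[0.5656 -0.1415; -0.1415 0.3687]
step 2: x^-=[0.9257, -0.5314]  P^-=[0.7812 -0.0584; -0.0584 0.4287]  H_jac=[0.8673 -0.4978]  S=[1.2242]  K=[0.5772; -0.2157]  nu=[-3.7374]  x^+=[-1.2314, 0.2746]  P^+=[0.3734 0.0940; 0.0940 0.3717]
step 3: x^-=[-1.1709, 0.2746]  P^-=[0.6928 0.1778; 0.1778 0.4317]  H_jac=[-0.9736 0.2283]  S=[1.0801]  K=[-0.5869; -0.0690]  nu=[1.6673]  x^+=[-2.1494, 0.1595]  P^+=[0.3208 0.1341; 0.1341 0.4266]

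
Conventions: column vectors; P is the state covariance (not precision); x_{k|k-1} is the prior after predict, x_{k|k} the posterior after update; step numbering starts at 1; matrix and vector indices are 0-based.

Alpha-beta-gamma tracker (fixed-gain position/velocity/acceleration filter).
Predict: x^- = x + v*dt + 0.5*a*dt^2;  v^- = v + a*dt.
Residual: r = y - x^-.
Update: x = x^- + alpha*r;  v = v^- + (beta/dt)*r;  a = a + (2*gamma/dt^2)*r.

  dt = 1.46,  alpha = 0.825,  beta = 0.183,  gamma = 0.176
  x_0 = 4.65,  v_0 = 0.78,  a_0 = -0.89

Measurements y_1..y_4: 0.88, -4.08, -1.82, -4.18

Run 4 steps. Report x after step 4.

step 1: x_pred=4.8402  r=-3.9602  x^+=1.5730  v^+=-1.0158  a^+=-1.5440
step 2: x_pred=-1.5556  r=-2.5244  x^+=-3.6382  v^+=-3.5864  a^+=-1.9608
step 3: x_pred=-10.9642  r=9.1442  x^+=-3.4202  v^+=-5.3031  a^+=-0.4508
step 4: x_pred=-11.6432  r=7.4632  x^+=-5.4861  v^+=-5.0258  a^+=0.7816

x_post = -5.4861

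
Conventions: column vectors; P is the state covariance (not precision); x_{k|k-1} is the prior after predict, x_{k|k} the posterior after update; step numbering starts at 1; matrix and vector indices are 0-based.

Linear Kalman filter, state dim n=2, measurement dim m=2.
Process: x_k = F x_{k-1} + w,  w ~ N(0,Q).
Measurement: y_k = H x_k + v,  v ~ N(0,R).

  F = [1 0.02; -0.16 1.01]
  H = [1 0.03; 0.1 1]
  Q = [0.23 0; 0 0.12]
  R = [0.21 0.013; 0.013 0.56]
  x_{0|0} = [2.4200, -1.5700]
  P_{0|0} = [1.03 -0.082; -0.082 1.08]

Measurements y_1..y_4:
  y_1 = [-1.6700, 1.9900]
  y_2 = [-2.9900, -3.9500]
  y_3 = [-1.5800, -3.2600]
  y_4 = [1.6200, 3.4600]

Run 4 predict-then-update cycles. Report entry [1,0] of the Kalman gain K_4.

step 1: x^-=[2.3886, -1.9729]  P^-=[1.2572 -0.2255; -0.2255 1.2746]  S=[1.4548 -0.0493; -0.0493 1.8020]  K=[0.8584 -0.0319; -0.1053 0.6919]  nu=[-3.9994, 3.7240]  x^+=[-1.1635, 1.0250]  P^+=[0.1806 -0.0248; -0.0248 0.3886]
step 2: x^-=[-1.1430, 1.2214]  P^-=[0.4098 -0.0460; -0.0460 0.5290]  S=[0.6175 0.0237; 0.0237 1.0839]  K=[0.6621 -0.0191; -0.0674 0.4853]  nu=[-1.8836, -5.0571]  x^+=[-2.2935, -1.1058]  P^+=[0.1393 -0.0160; -0.0160 0.2725]
step 3: x^-=[-2.3156, -0.7499]  P^-=[0.3687 -0.0329; -0.0329 0.4067]  S=[0.5771 0.0291; 0.0291 0.9638]  K=[0.6380 -0.0151; -0.0571 0.4203]  nu=[0.7581, -2.2786]  x^+=[-1.7975, -1.7508]  P^+=[0.1342 -0.0136; -0.0136 0.2360]
step 4: x^-=[-1.8325, -1.4807]  P^-=[0.3637 -0.0304; -0.0304 0.3686]  S=[0.5722 0.0299; 0.0299 0.9261]  K=[0.6348 -0.0141; -0.0545 0.3964]  nu=[3.4969, 5.1239]  x^+=[0.3152, 0.3599]  P^+=[0.1335 -0.0130; -0.0130 0.2226]

K[1,0] = -0.0545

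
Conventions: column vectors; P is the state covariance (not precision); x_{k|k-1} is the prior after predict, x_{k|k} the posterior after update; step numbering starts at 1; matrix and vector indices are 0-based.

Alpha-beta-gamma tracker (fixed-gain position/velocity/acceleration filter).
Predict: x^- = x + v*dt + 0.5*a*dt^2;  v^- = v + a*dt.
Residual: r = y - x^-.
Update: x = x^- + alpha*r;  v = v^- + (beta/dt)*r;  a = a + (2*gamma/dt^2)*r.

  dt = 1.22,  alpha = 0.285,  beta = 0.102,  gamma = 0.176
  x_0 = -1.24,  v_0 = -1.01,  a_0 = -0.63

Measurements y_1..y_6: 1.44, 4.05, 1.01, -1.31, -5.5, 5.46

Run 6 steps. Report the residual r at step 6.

resid = -3.0765

step 1: x_pred=-2.9410  r=4.3810  x^+=-1.6924  v^+=-1.4123  a^+=0.4061
step 2: x_pred=-3.1133  r=7.1633  x^+=-1.0717  v^+=-0.3180  a^+=2.1002
step 3: x_pred=0.1033  r=0.9067  x^+=0.3617  v^+=2.3200  a^+=2.3146
step 4: x_pred=4.9147  r=-6.2247  x^+=3.1406  v^+=4.6234  a^+=0.8425
step 5: x_pred=9.4082  r=-14.9082  x^+=5.1594  v^+=4.4049  a^+=-2.6832
step 6: x_pred=8.5365  r=-3.0765  x^+=7.6597  v^+=0.8741  a^+=-3.4108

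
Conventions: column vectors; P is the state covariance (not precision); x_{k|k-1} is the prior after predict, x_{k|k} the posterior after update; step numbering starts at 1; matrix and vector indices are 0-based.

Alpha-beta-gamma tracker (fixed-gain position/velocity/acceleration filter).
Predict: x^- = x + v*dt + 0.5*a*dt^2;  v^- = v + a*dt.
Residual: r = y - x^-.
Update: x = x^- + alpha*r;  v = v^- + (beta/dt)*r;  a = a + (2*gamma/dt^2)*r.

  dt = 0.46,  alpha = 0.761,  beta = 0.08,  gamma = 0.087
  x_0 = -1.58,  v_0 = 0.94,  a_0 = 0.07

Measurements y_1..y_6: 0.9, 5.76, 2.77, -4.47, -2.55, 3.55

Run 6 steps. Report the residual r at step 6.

step 1: x_pred=-1.1402  r=2.0402  x^+=0.4124  v^+=1.3270  a^+=1.7477
step 2: x_pred=1.2077  r=4.5523  x^+=4.6720  v^+=2.9226  a^+=5.4910
step 3: x_pred=6.5974  r=-3.8274  x^+=3.6847  v^+=4.7829  a^+=2.3438
step 4: x_pred=6.1328  r=-10.6028  x^+=-1.9359  v^+=4.0170  a^+=-6.3750
step 5: x_pred=-0.7626  r=-1.7874  x^+=-2.1228  v^+=0.7737  a^+=-7.8448
step 6: x_pred=-2.5969  r=6.1469  x^+=2.0809  v^+=-1.7659  a^+=-2.7902

resid = 6.1469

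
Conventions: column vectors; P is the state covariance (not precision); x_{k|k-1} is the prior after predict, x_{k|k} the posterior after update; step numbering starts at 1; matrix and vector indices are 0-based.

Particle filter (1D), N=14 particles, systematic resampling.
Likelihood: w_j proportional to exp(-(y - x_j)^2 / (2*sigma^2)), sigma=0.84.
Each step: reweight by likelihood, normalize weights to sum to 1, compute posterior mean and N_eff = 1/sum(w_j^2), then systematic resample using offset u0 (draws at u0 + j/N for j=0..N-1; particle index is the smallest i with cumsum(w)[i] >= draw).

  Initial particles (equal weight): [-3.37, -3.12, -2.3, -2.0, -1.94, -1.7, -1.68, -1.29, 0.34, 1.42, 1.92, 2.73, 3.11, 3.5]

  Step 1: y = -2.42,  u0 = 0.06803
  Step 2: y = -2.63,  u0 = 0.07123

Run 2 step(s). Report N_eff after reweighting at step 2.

step 1: w=[0.0920, 0.1232, 0.1726, 0.1539, 0.1481, 0.1207, 0.1183, 0.0705, 0.0008, 0.0000, 0.0000, 0.0000, 0.0000, 0.0000]  mean=-2.1808  Neff=7.5441  idx=[0, 1, 1, 2, 2, 3, 3, 4, 4, 5, 5, 6, 6, 7]
step 2: w=[0.0709, 0.0881, 0.0881, 0.0967, 0.0967, 0.0789, 0.0789, 0.0745, 0.0745, 0.0566, 0.0566, 0.0551, 0.0551, 0.0293]  mean=-2.2535  Neff=13.1330  idx=[1, 1, 2, 3, 4, 4, 5, 6, 7, 8, 9, 10, 12, 13]

N_eff = 13.1330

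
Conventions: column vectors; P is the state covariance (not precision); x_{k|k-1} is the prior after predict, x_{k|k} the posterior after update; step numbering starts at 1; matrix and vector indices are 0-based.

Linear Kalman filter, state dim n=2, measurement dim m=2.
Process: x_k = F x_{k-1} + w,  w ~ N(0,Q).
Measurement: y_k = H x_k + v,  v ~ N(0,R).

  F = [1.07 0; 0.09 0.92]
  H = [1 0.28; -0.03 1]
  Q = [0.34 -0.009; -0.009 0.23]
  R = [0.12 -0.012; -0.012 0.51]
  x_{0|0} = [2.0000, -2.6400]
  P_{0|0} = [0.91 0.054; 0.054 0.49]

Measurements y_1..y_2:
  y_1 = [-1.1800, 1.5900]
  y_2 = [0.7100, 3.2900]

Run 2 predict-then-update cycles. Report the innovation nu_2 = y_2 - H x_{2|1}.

innov = [1.6313, 3.7289]

step 1: x^-=[2.1400, -2.2488]  P^-=[1.3819 0.1318; 0.1318 0.6610]  S=[1.6275 0.2623; 0.2623 1.1644]  K=[0.8916 -0.1233; 0.1077 0.5401]  nu=[-2.6903, 3.9030]  x^+=[-0.7400, -0.4305]  P^+=[0.1280 -0.0697; -0.0697 0.2721]
step 2: x^-=[-0.7918, -0.4627]  P^-=[0.4865 -0.0653; -0.0653 0.4498]  S=[0.6052 0.0346; 0.0346 0.9641]  K=[0.7800 -0.1109; 0.0735 0.4659]  nu=[1.6313, 3.7289]  x^+=[0.0673, 1.3946]  P^+=[0.1124 -0.0625; -0.0625 0.2348]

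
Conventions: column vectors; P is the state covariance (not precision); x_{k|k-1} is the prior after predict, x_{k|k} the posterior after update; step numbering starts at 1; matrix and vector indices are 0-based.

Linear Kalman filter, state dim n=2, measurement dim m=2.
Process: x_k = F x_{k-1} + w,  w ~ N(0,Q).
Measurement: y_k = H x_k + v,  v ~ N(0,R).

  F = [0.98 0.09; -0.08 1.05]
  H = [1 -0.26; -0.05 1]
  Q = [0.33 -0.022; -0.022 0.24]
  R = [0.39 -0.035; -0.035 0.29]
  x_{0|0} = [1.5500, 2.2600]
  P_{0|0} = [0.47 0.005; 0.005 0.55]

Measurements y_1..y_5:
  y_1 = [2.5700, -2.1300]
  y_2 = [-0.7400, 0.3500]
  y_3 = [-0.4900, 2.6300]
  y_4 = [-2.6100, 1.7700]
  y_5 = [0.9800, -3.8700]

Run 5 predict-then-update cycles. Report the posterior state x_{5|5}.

step 1: x^-=[1.7224, 2.2490]  P^-=[0.7867 -0.0018; -0.0018 0.8485]  S=[1.2350 -0.2967; -0.2967 1.1407]  K=[0.6707 0.1384; -0.0014 0.7436]  nu=[1.4323, -4.2929]  x^+=[2.0887, -0.9452]  P^+=[0.2645 0.0299; 0.0299 0.2172]
step 2: x^-=[1.9619, -1.1596]  P^-=[0.5910 0.0083; 0.0083 0.4761]  S=[1.0089 -0.1799; -0.1799 0.7668]  K=[0.6040 0.1140; -0.0040 0.6195]  nu=[-3.0034, 1.6076]  x^+=[0.3311, -0.1517]  P^+=[0.2378 0.0238; 0.0238 0.1810]
step 3: x^-=[0.3109, -0.1858]  P^-=[0.5640 0.0008; 0.0008 0.4370]  S=[0.9831 -0.1760; -0.1760 0.7284]  K=[0.5924 0.1055; -0.0077 0.5981]  nu=[-0.8492, 2.8313]  x^+=[0.1066, 1.5142]  P^+=[0.2329 0.0215; 0.0215 0.1748]
step 4: x^-=[0.2408, 1.5814]  P^-=[0.5589 -0.0018; -0.0018 0.4306]  S=[0.9789 -0.1767; -0.1767 0.7222]  K=[0.5900 0.1032; -0.0089 0.5942]  nu=[-2.4396, 0.2007]  x^+=[-1.1780, 1.7224]  P^+=[0.2319 0.0209; 0.0209 0.1737]
step 5: x^-=[-0.9994, 1.9027]  P^-=[0.5578 -0.0024; -0.0024 0.4294]  S=[0.9781 -0.1770; -0.1770 0.7211]  K=[0.5895 0.1027; -0.0092 0.5935]  nu=[2.4741, -5.8227]  x^+=[-0.1386, -1.5757]  P^+=[0.2317 0.0207; 0.0207 0.1735]

x_post = [-0.1386, -1.5757]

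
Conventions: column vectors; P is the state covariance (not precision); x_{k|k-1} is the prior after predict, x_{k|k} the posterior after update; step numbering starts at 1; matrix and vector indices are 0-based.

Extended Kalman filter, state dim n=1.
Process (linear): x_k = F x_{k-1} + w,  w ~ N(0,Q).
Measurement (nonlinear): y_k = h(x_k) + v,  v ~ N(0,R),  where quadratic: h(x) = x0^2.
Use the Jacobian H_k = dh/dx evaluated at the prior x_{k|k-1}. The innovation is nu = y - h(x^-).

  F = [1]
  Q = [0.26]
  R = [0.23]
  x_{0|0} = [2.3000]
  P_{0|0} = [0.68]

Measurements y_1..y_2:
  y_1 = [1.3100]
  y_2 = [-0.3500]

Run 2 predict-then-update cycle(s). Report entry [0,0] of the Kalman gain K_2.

K[0,0] = 0.3141

step 1: x^-=[2.3000]  P^-=[0.9400]  H_jac=[4.6000]  S=[20.1204]  K=[0.2149]  nu=[-3.9800]  x^+=[1.4447]  P^+=[0.0107]
step 2: x^-=[1.4447]  P^-=[0.2707]  H_jac=[2.8893]  S=[2.4903]  K=[0.3141]  nu=[-2.4371]  x^+=[0.6791]  P^+=[0.0250]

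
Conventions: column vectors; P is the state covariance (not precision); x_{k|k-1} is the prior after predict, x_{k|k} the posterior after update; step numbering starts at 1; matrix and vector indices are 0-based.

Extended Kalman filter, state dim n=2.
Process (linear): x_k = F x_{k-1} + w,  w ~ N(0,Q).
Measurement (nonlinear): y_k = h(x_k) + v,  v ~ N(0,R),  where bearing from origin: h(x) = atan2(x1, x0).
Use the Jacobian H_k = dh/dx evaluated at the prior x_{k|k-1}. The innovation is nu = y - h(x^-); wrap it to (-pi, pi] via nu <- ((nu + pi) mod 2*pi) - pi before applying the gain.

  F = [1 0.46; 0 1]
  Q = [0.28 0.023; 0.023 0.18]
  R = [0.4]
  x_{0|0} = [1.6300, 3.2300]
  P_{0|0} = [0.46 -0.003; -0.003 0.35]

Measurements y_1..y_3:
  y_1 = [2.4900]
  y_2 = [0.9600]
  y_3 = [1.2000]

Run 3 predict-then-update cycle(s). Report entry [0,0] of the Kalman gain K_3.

step 1: x^-=[3.1158, 3.2300]  P^-=[0.8113 0.1810; 0.1810 0.5300]  H_jac=[-0.1604 0.1547]  S=[0.4246]  K=[-0.2405; 0.1247]  nu=[1.6866]  x^+=[2.7102, 3.4404]  P^+=[0.7867 0.1937; 0.1937 0.5234]
step 2: x^-=[4.2928, 3.4404]  P^-=[1.3557 0.4575; 0.4575 0.7034]  H_jac=[-0.1137 0.1418]  S=[0.4169]  K=[-0.2140; 0.1146]  nu=[0.2844]  x^+=[4.2319, 3.4730]  P^+=[1.3366 0.4677; 0.4677 0.6979]
step 3: x^-=[5.8295, 3.4730]  P^-=[2.1946 0.8118; 0.8118 0.8779]  H_jac=[-0.0754 0.1266]  S=[0.4111]  K=[-0.1527; 0.1214]  nu=[0.6627]  x^+=[5.7283, 3.5535]  P^+=[2.1850 0.8194; 0.8194 0.8719]

K[0,0] = -0.1527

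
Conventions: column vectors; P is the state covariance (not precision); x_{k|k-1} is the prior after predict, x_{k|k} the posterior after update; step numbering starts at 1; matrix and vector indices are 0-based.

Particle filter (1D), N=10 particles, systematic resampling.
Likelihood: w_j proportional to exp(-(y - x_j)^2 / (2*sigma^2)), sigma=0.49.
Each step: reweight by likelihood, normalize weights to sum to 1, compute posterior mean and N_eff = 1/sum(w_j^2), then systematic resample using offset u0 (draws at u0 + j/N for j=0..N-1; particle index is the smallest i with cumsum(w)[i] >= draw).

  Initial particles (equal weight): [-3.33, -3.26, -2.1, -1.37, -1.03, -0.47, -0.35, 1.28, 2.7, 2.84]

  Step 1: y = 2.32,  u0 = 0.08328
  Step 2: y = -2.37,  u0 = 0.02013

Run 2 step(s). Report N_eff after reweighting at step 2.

N_eff = 6.3955

step 1: w=[0.0000, 0.0000, 0.0000, 0.0000, 0.0000, 0.0000, 0.0000, 0.0743, 0.5232, 0.4025]  mean=2.6508  Neff=2.2662  idx=[8, 8, 8, 8, 8, 8, 9, 9, 9, 9]
step 2: w=[0.1613, 0.1613, 0.1613, 0.1613, 0.1613, 0.1613, 0.0081, 0.0081, 0.0081, 0.0081]  mean=2.7045  Neff=6.3955  idx=[0, 0, 1, 1, 2, 3, 3, 4, 5, 5]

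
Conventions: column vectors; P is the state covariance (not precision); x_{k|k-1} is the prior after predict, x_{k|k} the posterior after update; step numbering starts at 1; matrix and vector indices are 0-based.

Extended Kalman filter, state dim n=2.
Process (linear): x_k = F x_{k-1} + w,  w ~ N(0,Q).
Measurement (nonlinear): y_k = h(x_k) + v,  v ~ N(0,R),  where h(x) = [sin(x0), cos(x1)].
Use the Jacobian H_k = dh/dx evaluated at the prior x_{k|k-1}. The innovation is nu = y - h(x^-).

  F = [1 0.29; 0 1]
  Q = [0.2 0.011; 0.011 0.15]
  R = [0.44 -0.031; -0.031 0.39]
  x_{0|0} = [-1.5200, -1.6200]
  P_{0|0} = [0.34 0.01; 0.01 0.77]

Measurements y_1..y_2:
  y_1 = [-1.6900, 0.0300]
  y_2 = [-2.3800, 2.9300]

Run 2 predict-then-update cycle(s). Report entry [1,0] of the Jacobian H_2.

step 1: x^-=[-1.9898, -1.6200]  P^-=[0.6106 0.2443; 0.2443 0.9200]  H_jac=[-0.4069 0.0000; 0.0000 0.9988]  S=[0.5411 -0.1303; -0.1303 1.3078]  K=[-0.4244 0.1443; -0.0149 0.7012]  nu=[-0.7765, 0.0792]  x^+=[-1.6489, -1.5529]  P^+=[0.4699 0.0695; 0.0695 0.2742]
step 2: x^-=[-2.0992, -1.5529]  P^-=[0.7333 0.1600; 0.1600 0.4242]  H_jac=[-0.5042 0.0000; 0.0000 0.9998]  S=[0.6264 -0.1117; -0.1117 0.8141]  K=[-0.5691 0.1185; -0.0368 0.5160]  nu=[-1.5164, 2.9121]  x^+=[-0.8912, 0.0055]  P^+=[0.5040 0.0639; 0.0639 0.2024]

H_jac[1,0] = 0.0000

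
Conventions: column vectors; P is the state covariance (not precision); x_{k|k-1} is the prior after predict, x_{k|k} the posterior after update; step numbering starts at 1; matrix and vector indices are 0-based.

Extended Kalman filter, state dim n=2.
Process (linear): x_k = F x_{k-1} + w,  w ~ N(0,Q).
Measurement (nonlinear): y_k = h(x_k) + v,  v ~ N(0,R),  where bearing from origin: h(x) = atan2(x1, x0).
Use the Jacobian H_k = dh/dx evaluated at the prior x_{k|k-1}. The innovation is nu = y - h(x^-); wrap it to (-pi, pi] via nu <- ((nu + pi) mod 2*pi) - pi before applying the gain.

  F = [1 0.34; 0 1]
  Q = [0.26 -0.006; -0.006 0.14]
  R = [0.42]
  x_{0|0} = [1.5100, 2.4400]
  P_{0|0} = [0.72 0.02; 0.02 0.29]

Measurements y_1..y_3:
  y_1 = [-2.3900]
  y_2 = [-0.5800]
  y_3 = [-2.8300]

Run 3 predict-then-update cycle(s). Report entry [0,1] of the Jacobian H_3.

step 1: x^-=[2.3396, 2.4400]  P^-=[1.0271 0.1126; 0.1126 0.4300]  H_jac=[-0.2135 0.2047]  S=[0.4750]  K=[-0.4132; 0.1347]  nu=[3.0868]  x^+=[1.0642, 2.8559]  P^+=[0.9460 0.1390; 0.1390 0.4214]
step 2: x^-=[2.0352, 2.8559]  P^-=[1.3493 0.2763; 0.2763 0.5614]  H_jac=[-0.2322 0.1655]  S=[0.4869]  K=[-0.5496; 0.0590]  nu=[-1.5316]  x^+=[2.8770, 2.7655]  P^+=[1.2022 0.2921; 0.2921 0.5597]
step 3: x^-=[3.8173, 2.7655]  P^-=[1.7255 0.4764; 0.4764 0.6997]  H_jac=[-0.1245 0.1718]  S=[0.4470]  K=[-0.2974; 0.1363]  nu=[2.8262]  x^+=[2.9769, 3.1506]  P^+=[1.6860 0.4945; 0.4945 0.6914]

H_jac[0,1] = 0.1718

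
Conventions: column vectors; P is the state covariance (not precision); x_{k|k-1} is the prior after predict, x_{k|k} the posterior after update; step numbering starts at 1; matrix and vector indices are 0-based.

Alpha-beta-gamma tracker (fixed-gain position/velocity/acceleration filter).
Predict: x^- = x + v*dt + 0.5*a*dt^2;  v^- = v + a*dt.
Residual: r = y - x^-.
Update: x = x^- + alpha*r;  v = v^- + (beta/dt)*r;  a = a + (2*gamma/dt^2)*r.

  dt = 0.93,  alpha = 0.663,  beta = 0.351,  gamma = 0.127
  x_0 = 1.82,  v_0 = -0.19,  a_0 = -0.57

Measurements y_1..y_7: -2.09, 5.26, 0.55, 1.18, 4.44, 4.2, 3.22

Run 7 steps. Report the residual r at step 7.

resid = -3.8459

step 1: x_pred=1.3968  r=-3.4868  x^+=-0.9149  v^+=-2.0361  a^+=-1.5940
step 2: x_pred=-3.4978  r=8.7578  x^+=2.3086  v^+=-0.2131  a^+=0.9780
step 3: x_pred=2.5333  r=-1.9833  x^+=1.2184  v^+=-0.0522  a^+=0.3955
step 4: x_pred=1.3409  r=-0.1609  x^+=1.2342  v^+=0.2549  a^+=0.3483
step 5: x_pred=1.6219  r=2.8181  x^+=3.4903  v^+=1.6424  a^+=1.1759
step 6: x_pred=5.5263  r=-1.3263  x^+=4.6469  v^+=2.2354  a^+=0.7864
step 7: x_pred=7.0659  r=-3.8459  x^+=4.5161  v^+=1.5152  a^+=-0.3431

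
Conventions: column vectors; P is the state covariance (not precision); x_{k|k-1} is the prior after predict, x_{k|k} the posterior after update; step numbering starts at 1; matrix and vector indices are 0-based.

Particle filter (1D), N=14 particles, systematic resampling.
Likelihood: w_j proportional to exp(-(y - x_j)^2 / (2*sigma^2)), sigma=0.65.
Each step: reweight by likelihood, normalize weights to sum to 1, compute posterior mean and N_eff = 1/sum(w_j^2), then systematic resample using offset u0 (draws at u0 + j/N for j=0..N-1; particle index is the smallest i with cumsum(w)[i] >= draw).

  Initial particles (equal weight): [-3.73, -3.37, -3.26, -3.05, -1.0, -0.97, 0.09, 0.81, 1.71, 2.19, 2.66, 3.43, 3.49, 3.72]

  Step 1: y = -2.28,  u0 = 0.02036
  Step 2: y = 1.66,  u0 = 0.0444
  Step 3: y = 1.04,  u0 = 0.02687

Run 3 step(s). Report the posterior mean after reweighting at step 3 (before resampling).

step 1: w=[0.0584, 0.1725, 0.2258, 0.3488, 0.1012, 0.0923, 0.0009, 0.0000, 0.0000, 0.0000, 0.0000, 0.0000, 0.0000, 0.0000]  mean=-2.7899  Neff=4.4525  idx=[0, 1, 1, 2, 2, 2, 2, 3, 3, 3, 3, 4, 4, 5]
step 2: w=[0.0000, 0.0000, 0.0000, 0.0000, 0.0000, 0.0000, 0.0000, 0.0000, 0.0000, 0.0000, 0.0000, 0.3119, 0.3119, 0.3763]  mean=-0.9887  Neff=2.9753  idx=[11, 11, 11, 11, 12, 12, 12, 12, 12, 13, 13, 13, 13, 13]
step 3: w=[0.0677, 0.0677, 0.0677, 0.0677, 0.0677, 0.0677, 0.0677, 0.0677, 0.0677, 0.0782, 0.0782, 0.0782, 0.0782, 0.0782]  mean=-0.9883  Neff=13.9313  idx=[0, 1, 2, 3, 4, 5, 6, 7, 8, 9, 10, 11, 12, 13]

post_mean = -0.9883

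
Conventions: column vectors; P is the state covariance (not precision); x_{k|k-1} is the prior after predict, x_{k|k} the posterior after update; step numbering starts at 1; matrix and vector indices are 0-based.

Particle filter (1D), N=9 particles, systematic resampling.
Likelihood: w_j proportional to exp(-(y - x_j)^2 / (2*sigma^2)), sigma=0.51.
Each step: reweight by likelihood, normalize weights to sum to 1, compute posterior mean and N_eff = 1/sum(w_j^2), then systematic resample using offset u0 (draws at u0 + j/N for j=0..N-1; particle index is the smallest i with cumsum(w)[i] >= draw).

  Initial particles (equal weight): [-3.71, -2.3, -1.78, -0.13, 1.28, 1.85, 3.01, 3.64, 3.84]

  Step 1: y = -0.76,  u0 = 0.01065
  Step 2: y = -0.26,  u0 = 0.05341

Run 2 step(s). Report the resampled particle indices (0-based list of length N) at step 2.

resampled_idx = [3, 3, 4, 5, 5, 6, 7, 7, 8]

step 1: w=[0.0000, 0.0171, 0.2210, 0.7614, 0.0005, 0.0000, 0.0000, 0.0000, 0.0000]  mean=-0.5310  Neff=1.5903  idx=[1, 2, 2, 3, 3, 3, 3, 3, 3]
step 2: w=[0.0001, 0.0020, 0.0020, 0.1660, 0.1660, 0.1660, 0.1660, 0.1660, 0.1660]  mean=-0.1368  Neff=6.0492  idx=[3, 3, 4, 5, 5, 6, 7, 7, 8]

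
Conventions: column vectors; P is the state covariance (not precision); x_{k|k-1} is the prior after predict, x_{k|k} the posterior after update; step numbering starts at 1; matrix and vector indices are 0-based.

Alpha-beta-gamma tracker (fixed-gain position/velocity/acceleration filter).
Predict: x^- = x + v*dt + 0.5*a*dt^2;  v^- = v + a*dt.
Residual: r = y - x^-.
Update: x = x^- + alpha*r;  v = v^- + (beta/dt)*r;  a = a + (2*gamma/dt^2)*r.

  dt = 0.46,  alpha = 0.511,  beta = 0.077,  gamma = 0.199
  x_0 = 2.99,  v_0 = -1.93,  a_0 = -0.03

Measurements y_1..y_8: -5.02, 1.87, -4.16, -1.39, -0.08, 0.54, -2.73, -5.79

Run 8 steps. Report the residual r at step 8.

resid = -20.5213

step 1: x_pred=2.0990  r=-7.1190  x^+=-1.5388  v^+=-3.1355  a^+=-13.4202
step 2: x_pred=-4.4010  r=6.2710  x^+=-1.1965  v^+=-8.2591  a^+=-1.6251
step 3: x_pred=-5.1676  r=1.0076  x^+=-4.6527  v^+=-8.8380  a^+=0.2701
step 4: x_pred=-8.6896  r=7.2996  x^+=-4.9595  v^+=-7.4918  a^+=14.0000
step 5: x_pred=-6.9245  r=6.8445  x^+=-3.4270  v^+=0.0939  a^+=26.8739
step 6: x_pred=-0.5405  r=1.0805  x^+=0.0116  v^+=12.6368  a^+=28.9063
step 7: x_pred=8.8828  r=-11.6128  x^+=2.9487  v^+=23.9898  a^+=7.0637
step 8: x_pred=14.7313  r=-20.5213  x^+=4.2449  v^+=23.8040  a^+=-31.5350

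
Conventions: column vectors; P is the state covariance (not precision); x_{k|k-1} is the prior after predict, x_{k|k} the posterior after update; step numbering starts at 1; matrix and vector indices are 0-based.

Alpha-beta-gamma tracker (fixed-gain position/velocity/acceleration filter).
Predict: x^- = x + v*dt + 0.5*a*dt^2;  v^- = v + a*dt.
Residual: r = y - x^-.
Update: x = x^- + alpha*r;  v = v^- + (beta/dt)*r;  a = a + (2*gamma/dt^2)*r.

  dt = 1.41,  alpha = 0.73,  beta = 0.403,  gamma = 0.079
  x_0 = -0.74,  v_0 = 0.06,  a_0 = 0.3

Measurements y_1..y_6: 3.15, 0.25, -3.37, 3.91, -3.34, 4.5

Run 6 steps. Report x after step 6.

x_post = 2.5103

step 1: x_pred=-0.3572  r=3.5072  x^+=2.2031  v^+=1.4854  a^+=0.5787
step 2: x_pred=4.8728  r=-4.6228  x^+=1.4981  v^+=0.9802  a^+=0.2113
step 3: x_pred=3.0902  r=-6.4602  x^+=-1.6257  v^+=-0.5683  a^+=-0.3021
step 4: x_pred=-2.7273  r=6.6373  x^+=2.1179  v^+=0.9028  a^+=0.2254
step 5: x_pred=3.6150  r=-6.9550  x^+=-1.4622  v^+=-0.7672  a^+=-0.3273
step 6: x_pred=-2.8693  r=7.3693  x^+=2.5103  v^+=0.8775  a^+=0.2583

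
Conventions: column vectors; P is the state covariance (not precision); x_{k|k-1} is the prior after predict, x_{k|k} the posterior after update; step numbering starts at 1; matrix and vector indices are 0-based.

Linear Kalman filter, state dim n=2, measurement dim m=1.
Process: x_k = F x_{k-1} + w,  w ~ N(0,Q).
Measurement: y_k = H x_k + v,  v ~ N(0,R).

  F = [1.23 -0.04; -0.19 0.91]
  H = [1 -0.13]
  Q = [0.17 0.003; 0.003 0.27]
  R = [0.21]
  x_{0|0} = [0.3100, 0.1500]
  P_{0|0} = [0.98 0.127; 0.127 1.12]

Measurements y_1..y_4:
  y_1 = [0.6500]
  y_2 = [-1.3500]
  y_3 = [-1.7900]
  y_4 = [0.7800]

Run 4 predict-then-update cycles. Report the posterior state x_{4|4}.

step 1: x^-=[0.3753, 0.0776]  P^-=[1.6419 -0.1237; -0.1237 1.1889]  S=[1.9042]  K=[0.8707; -0.1461]  nu=[0.2848]  x^+=[0.6233, 0.0360]  P^+=[0.1983 0.1186; 0.1186 1.1483]
step 2: x^-=[0.7652, -0.0857]  P^-=[0.4601 0.0485; 0.0485 1.1870]  S=[0.6776]  K=[0.6698; -0.1562]  nu=[-2.1263]  x^+=[-0.6590, 0.2464]  P^+=[0.1562 0.1194; 0.1194 1.1705]
step 3: x^-=[-0.8204, 0.3494]  P^-=[0.3964 0.0584; 0.0584 1.2037]  S=[0.6116]  K=[0.6358; -0.1603]  nu=[-0.9242]  x^+=[-1.4080, 0.4976]  P^+=[0.1492 0.1208; 0.1208 1.1879]
step 4: x^-=[-1.7517, 0.7203]  P^-=[0.3858 0.0610; 0.0610 1.2174]  S=[0.6005]  K=[0.6292; -0.1620]  nu=[2.6253]  x^+=[-0.0998, 0.2950]  P^+=[0.1480 0.1222; 0.1222 1.2016]

x_post = [-0.0998, 0.2950]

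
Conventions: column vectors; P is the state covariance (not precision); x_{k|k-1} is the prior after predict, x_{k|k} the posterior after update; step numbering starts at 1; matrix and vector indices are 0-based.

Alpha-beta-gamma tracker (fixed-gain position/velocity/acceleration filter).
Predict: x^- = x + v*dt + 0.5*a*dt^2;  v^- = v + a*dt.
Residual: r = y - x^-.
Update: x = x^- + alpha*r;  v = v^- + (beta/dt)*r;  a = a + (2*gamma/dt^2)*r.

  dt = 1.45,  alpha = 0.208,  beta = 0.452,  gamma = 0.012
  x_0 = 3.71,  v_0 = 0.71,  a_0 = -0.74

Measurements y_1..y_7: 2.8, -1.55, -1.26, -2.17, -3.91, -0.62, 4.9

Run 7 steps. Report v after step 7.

v_post = 4.8895

step 1: x_pred=3.9616  r=-1.1616  x^+=3.7200  v^+=-0.7251  a^+=-0.7533
step 2: x_pred=1.8767  r=-3.4267  x^+=1.1640  v^+=-2.8855  a^+=-0.7924
step 3: x_pred=-3.8530  r=2.5930  x^+=-3.3137  v^+=-3.2261  a^+=-0.7628
step 4: x_pred=-8.7934  r=6.6234  x^+=-7.4158  v^+=-2.2675  a^+=-0.6872
step 5: x_pred=-11.4260  r=7.5160  x^+=-9.8627  v^+=-0.9210  a^+=-0.6014
step 6: x_pred=-11.8303  r=11.2103  x^+=-9.4985  v^+=1.7016  a^+=-0.4734
step 7: x_pred=-7.5289  r=12.4289  x^+=-4.9437  v^+=4.8895  a^+=-0.3315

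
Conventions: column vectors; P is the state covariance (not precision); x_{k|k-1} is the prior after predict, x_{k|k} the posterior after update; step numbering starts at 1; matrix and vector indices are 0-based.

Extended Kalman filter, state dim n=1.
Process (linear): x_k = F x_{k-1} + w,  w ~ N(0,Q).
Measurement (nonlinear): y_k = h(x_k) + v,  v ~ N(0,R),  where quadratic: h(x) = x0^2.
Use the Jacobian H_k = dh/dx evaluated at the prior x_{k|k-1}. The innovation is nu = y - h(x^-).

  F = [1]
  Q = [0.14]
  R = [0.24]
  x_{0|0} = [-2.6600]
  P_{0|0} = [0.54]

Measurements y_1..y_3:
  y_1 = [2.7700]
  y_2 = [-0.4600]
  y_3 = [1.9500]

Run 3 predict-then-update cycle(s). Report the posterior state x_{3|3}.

x_post = [-1.3315]

step 1: x^-=[-2.6600]  P^-=[0.6800]  H_jac=[-5.3200]  S=[19.4856]  K=[-0.1857]  nu=[-4.3056]  x^+=[-1.8606]  P^+=[0.0084]
step 2: x^-=[-1.8606]  P^-=[0.1484]  H_jac=[-3.7213]  S=[2.2947]  K=[-0.2406]  nu=[-3.9220]  x^+=[-0.9169]  P^+=[0.0155]
step 3: x^-=[-0.9169]  P^-=[0.1555]  H_jac=[-1.8339]  S=[0.7630]  K=[-0.3738]  nu=[1.1092]  x^+=[-1.3315]  P^+=[0.0489]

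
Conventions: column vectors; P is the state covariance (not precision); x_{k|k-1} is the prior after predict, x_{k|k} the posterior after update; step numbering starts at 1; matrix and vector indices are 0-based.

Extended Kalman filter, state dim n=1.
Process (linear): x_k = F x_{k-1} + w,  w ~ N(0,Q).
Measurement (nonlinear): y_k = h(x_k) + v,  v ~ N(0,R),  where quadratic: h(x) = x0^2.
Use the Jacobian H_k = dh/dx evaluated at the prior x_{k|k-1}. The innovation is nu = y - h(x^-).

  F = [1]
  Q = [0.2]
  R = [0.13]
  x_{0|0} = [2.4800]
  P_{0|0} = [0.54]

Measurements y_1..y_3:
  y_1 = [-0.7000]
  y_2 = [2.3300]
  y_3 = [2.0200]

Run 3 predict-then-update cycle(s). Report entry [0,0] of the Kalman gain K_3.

step 1: x^-=[2.4800]  P^-=[0.7400]  H_jac=[4.9600]  S=[18.3352]  K=[0.2002]  nu=[-6.8504]  x^+=[1.1087]  P^+=[0.0052]
step 2: x^-=[1.1087]  P^-=[0.2052]  H_jac=[2.2173]  S=[1.1391]  K=[0.3995]  nu=[1.1009]  x^+=[1.5485]  P^+=[0.0234]
step 3: x^-=[1.5485]  P^-=[0.2234]  H_jac=[3.0970]  S=[2.2729]  K=[0.3044]  nu=[-0.3778]  x^+=[1.4335]  P^+=[0.0128]

K[0,0] = 0.3044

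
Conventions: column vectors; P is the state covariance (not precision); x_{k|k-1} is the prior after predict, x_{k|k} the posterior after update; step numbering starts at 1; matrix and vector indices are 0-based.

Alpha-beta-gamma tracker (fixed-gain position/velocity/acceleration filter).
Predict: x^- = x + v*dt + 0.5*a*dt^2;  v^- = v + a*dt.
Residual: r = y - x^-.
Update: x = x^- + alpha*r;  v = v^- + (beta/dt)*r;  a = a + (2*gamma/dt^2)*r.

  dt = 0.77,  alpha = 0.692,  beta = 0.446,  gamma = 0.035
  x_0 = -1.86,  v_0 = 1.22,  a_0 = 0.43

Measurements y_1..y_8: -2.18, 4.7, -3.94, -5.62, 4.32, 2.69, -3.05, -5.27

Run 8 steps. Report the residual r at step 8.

resid = -3.5894

step 1: x_pred=-0.7931  r=-1.3869  x^+=-1.7528  v^+=0.7478  a^+=0.2663
step 2: x_pred=-1.0981  r=5.7981  x^+=2.9142  v^+=4.3112  a^+=0.9508
step 3: x_pred=6.5157  r=-10.4557  x^+=-0.7197  v^+=-1.0128  a^+=-0.2836
step 4: x_pred=-1.5836  r=-4.0364  x^+=-4.3768  v^+=-3.5692  a^+=-0.7602
step 5: x_pred=-7.3504  r=11.6704  x^+=0.7255  v^+=2.6052  a^+=0.6177
step 6: x_pred=2.9146  r=-0.2246  x^+=2.7592  v^+=2.9507  a^+=0.5911
step 7: x_pred=5.2065  r=-8.2565  x^+=-0.5070  v^+=-1.3764  a^+=-0.3836
step 8: x_pred=-1.6806  r=-3.5894  x^+=-4.1645  v^+=-3.7509  a^+=-0.8074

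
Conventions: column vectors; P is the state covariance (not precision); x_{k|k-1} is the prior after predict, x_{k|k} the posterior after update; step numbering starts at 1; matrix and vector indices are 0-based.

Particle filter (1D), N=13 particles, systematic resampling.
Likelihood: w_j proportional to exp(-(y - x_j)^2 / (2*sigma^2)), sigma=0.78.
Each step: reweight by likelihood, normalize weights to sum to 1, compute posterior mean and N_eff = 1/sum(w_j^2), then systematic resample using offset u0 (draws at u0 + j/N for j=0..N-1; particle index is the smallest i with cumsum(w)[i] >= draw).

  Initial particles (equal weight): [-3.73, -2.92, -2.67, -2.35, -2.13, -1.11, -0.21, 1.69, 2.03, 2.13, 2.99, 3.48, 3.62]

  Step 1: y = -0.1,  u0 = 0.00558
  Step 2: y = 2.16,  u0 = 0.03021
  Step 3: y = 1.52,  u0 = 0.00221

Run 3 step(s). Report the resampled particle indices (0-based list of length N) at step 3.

resampled_idx = [0, 1, 2, 3, 4, 5, 6, 7, 8, 9, 10, 11, 12]

step 1: w=[0.0000, 0.0009, 0.0028, 0.0098, 0.0213, 0.2718, 0.6224, 0.0452, 0.0151, 0.0106, 0.0002, 0.0000, 0.0000]  mean=-0.3805  Neff=2.1545  idx=[3, 5, 5, 5, 6, 6, 6, 6, 6, 6, 6, 6, 6]
step 2: w=[0.0000, 0.0017, 0.0017, 0.0017, 0.1105, 0.1105, 0.1105, 0.1105, 0.1105, 0.1105, 0.1105, 0.1105, 0.1105]  mean=-0.2146  Neff=9.0921  idx=[4, 4, 5, 6, 7, 7, 8, 9, 9, 10, 11, 11, 12]
step 3: w=[0.0769, 0.0769, 0.0769, 0.0769, 0.0769, 0.0769, 0.0769, 0.0769, 0.0769, 0.0769, 0.0769, 0.0769, 0.0769]  mean=-0.2100  Neff=13.0000  idx=[0, 1, 2, 3, 4, 5, 6, 7, 8, 9, 10, 11, 12]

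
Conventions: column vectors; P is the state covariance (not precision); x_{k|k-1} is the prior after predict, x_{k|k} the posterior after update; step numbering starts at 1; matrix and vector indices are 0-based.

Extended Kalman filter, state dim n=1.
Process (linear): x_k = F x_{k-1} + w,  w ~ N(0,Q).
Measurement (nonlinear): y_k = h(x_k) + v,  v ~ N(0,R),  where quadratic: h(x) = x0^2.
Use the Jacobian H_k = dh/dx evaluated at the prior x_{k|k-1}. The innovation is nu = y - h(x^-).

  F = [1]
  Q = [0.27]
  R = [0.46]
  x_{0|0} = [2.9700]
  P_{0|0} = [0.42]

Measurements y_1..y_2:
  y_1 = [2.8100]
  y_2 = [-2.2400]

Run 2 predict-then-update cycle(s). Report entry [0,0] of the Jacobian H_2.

H_jac[0,0] = 3.9537

step 1: x^-=[2.9700]  P^-=[0.6900]  H_jac=[5.9400]  S=[24.8057]  K=[0.1652]  nu=[-6.0109]  x^+=[1.9768]  P^+=[0.0128]
step 2: x^-=[1.9768]  P^-=[0.2828]  H_jac=[3.9537]  S=[4.8805]  K=[0.2291]  nu=[-6.1479]  x^+=[0.5684]  P^+=[0.0267]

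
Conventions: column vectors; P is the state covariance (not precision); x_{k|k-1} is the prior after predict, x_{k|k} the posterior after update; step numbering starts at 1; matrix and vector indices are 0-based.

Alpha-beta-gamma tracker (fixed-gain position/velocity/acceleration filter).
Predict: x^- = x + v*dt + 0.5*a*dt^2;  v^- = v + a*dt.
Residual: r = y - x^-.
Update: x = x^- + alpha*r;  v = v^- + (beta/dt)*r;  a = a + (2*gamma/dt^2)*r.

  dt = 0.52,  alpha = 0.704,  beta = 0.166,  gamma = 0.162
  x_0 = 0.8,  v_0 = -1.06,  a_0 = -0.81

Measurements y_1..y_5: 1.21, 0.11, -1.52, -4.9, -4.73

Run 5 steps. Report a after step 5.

a_post = -3.0325

step 1: x_pred=0.1393  r=1.0707  x^+=0.8931  v^+=-1.1394  a^+=0.4730
step 2: x_pred=0.3645  r=-0.2545  x^+=0.1853  v^+=-0.9747  a^+=0.1680
step 3: x_pred=-0.2988  r=-1.2212  x^+=-1.1585  v^+=-1.2772  a^+=-1.2953
step 4: x_pred=-1.9978  r=-2.9022  x^+=-4.0409  v^+=-2.8772  a^+=-4.7728
step 5: x_pred=-6.1824  r=1.4524  x^+=-5.1599  v^+=-4.8954  a^+=-3.0325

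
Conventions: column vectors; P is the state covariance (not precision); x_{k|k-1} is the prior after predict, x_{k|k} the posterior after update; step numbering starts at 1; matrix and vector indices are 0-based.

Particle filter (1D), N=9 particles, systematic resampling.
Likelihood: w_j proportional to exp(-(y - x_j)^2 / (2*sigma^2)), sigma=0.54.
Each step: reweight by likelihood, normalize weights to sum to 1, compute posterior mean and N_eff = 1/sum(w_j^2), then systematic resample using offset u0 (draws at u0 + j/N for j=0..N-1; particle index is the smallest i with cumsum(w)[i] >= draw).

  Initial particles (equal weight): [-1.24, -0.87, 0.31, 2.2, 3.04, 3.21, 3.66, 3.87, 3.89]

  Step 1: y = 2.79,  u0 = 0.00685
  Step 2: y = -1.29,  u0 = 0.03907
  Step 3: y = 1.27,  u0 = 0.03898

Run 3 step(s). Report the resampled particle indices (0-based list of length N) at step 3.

resampled_idx = [0, 1, 2, 3, 4, 5, 6, 7, 8]

step 1: w=[0.0000, 0.0000, 0.0000, 0.2023, 0.3300, 0.2715, 0.1003, 0.0497, 0.0461]  mean=3.0589  Neff=4.1979  idx=[3, 3, 4, 4, 4, 5, 5, 5, 6]
step 2: w=[0.5000, 0.5000, 0.0000, 0.0000, 0.0000, 0.0000, 0.0000, 0.0000, 0.0000]  mean=2.2000  Neff=2.0001  idx=[0, 0, 0, 0, 0, 1, 1, 1, 1]
step 3: w=[0.1111, 0.1111, 0.1111, 0.1111, 0.1111, 0.1111, 0.1111, 0.1111, 0.1111]  mean=2.2000  Neff=9.0000  idx=[0, 1, 2, 3, 4, 5, 6, 7, 8]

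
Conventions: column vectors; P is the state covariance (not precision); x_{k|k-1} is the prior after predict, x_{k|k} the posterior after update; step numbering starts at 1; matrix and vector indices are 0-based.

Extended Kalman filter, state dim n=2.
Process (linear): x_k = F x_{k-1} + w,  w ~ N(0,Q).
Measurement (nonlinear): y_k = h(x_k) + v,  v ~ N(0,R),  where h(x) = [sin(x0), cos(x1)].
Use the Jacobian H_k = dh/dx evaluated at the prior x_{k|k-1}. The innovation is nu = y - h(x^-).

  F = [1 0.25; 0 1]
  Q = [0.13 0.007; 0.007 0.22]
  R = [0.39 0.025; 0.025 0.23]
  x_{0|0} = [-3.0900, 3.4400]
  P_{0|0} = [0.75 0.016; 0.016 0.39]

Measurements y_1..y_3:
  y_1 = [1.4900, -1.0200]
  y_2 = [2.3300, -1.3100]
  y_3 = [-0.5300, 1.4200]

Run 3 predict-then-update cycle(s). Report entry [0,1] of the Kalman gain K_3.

step 1: x^-=[-2.2300, 3.4400]  P^-=[0.9124 0.1205; 0.1205 0.6100]  H_jac=[-0.6125 0.0000; 0.0000 0.2940]  S=[0.7323 0.0033; 0.0033 0.2827]  K=[-0.7637 0.1342; -0.1037 0.6355]  nu=[2.2805, -0.0642]  x^+=[-3.9803, 3.1628]  P^+=[0.4808 0.0401; 0.0401 0.4884]
step 2: x^-=[-3.1896, 3.1628]  P^-=[0.6614 0.1692; 0.1692 0.7084]  H_jac=[-0.9988 0.0000; 0.0000 0.0212]  S=[1.0499 0.0214; 0.0214 0.2303]  K=[-0.6308 0.0742; -0.1626 0.0804]  nu=[2.2820, -0.3102]  x^+=[-4.6520, 2.7669]  P^+=[0.2444 0.0615; 0.0615 0.6797]
step 3: x^-=[-3.9603, 2.7669]  P^-=[0.4476 0.2384; 0.2384 0.8997]  H_jac=[-0.6832 0.0000; 0.0000 -0.3660]  S=[0.5989 0.0846; 0.0846 0.3505]  K=[-0.4922 -0.1301; -0.1441 -0.9046]  nu=[-1.2603, 2.3506]  x^+=[-3.6458, 0.8220]  P^+=[0.2858 0.1154; 0.1154 0.5783]

K[0,1] = -0.1301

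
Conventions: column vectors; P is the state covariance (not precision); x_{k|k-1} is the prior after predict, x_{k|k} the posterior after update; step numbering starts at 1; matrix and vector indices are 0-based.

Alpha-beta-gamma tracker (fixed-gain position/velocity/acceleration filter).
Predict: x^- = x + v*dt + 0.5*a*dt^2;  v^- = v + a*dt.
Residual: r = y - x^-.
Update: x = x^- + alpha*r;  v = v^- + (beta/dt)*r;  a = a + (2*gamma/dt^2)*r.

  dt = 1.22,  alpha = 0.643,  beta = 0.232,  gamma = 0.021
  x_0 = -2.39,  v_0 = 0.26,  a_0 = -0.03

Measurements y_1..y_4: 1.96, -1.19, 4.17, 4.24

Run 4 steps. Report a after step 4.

a_post = 0.0977

step 1: x_pred=-2.0951  r=4.0551  x^+=0.5123  v^+=0.9945  a^+=0.0844
step 2: x_pred=1.7885  r=-2.9785  x^+=-0.1267  v^+=0.5311  a^+=0.0004
step 3: x_pred=0.5216  r=3.6484  x^+=2.8675  v^+=1.2254  a^+=0.1033
step 4: x_pred=4.4394  r=-0.1994  x^+=4.3112  v^+=1.3135  a^+=0.0977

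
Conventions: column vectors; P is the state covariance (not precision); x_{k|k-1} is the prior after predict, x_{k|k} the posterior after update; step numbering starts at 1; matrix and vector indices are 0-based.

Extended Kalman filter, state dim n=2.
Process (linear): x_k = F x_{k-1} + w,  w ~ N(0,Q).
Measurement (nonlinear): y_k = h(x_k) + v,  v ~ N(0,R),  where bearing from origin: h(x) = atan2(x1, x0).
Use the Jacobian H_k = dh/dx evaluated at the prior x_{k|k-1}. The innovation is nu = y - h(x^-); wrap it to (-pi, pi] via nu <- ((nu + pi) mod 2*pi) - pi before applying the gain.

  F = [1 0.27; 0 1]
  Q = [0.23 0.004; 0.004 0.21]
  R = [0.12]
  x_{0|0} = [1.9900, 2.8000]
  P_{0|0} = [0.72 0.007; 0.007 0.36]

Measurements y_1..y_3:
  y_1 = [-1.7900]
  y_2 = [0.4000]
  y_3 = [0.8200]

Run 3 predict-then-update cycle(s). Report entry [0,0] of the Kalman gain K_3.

step 1: x^-=[2.7460, 2.8000]  P^-=[0.9800 0.1082; 0.1082 0.5700]  H_jac=[-0.1820 0.1785]  S=[0.1636]  K=[-0.9724; 0.5016]  nu=[-2.5851]  x^+=[5.2597, 1.5033]  P^+=[0.8253 0.1880; 0.1880 0.5288]
step 2: x^-=[5.6656, 1.5033]  P^-=[1.1954 0.3348; 0.3348 0.7388]  H_jac=[-0.0438 0.1649]  S=[0.1375]  K=[0.0211; 0.7792]  nu=[0.1406]  x^+=[5.6686, 1.6129]  P^+=[1.1953 0.3325; 0.3325 0.6553]
step 3: x^-=[6.1040, 1.6129]  P^-=[1.6527 0.5135; 0.5135 0.8653]  H_jac=[-0.0405 0.1531]  S=[0.1366]  K=[0.0860; 0.8178]  nu=[0.5617]  x^+=[6.1524, 2.0722]  P^+=[1.6517 0.5038; 0.5038 0.7739]

K[0,0] = 0.0860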